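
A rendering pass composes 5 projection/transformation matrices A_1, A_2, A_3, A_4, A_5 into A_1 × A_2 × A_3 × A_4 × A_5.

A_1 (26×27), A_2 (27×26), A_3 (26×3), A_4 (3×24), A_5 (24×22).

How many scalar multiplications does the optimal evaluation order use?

Adjacent pairs: A_1A_2 = 26·27·26 = 18252; A_2A_3 = 27·26·3 = 2106; A_3A_4 = 26·3·24 = 1872; A_4A_5 = 3·24·22 = 1584.
Length 3: A_1..A_3: k=1: 0+2106+26·27·3=4212; k=2: 18252+0+26·26·3=20280 → min 4212 | A_2..A_4: k=2: 0+1872+27·26·24=18720; k=3: 2106+0+27·3·24=4050 → min 4050 | A_3..A_5: k=3: 0+1584+26·3·22=3300; k=4: 1872+0+26·24·22=15600 → min 3300.
Length 4: A_1..A_4: k=1: 0+4050+26·27·24=20898; k=2: 18252+1872+26·26·24=36348; k=3: 4212+0+26·3·24=6084 → min 6084 | A_2..A_5: k=2: 0+3300+27·26·22=18744; k=3: 2106+1584+27·3·22=5472; k=4: 4050+0+27·24·22=18306 → min 5472.
Length 5: A_1..A_5: k=1: 0+5472+26·27·22=20916; k=2: 18252+3300+26·26·22=36424; k=3: 4212+1584+26·3·22=7512; k=4: 6084+0+26·24·22=19812 → min 7512.
Optimal order: ((A_1 × (A_2 × A_3)) × (A_4 × A_5)) with cost 7512.

7512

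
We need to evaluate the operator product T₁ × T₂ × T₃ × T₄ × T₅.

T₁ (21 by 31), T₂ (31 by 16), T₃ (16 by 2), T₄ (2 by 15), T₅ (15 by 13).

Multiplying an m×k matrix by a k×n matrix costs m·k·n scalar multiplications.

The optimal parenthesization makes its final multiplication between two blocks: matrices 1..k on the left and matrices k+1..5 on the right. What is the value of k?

3

Adjacent pairs: T₁T₂ = 21·31·16 = 10416; T₂T₃ = 31·16·2 = 992; T₃T₄ = 16·2·15 = 480; T₄T₅ = 2·15·13 = 390.
Length 3: T₁..T₃: k=1: 0+992+21·31·2=2294; k=2: 10416+0+21·16·2=11088 → min 2294 | T₂..T₄: k=2: 0+480+31·16·15=7920; k=3: 992+0+31·2·15=1922 → min 1922 | T₃..T₅: k=3: 0+390+16·2·13=806; k=4: 480+0+16·15·13=3600 → min 806.
Length 4: T₁..T₄: k=1: 0+1922+21·31·15=11687; k=2: 10416+480+21·16·15=15936; k=3: 2294+0+21·2·15=2924 → min 2924 | T₂..T₅: k=2: 0+806+31·16·13=7254; k=3: 992+390+31·2·13=2188; k=4: 1922+0+31·15·13=7967 → min 2188.
Top-level splits: k=1: (T₁..T₁)·(T₂..T₅) → 0+2188+21·31·13 = 10651; k=2: (T₁..T₂)·(T₃..T₅) → 10416+806+21·16·13 = 15590; k=3: (T₁..T₃)·(T₄..T₅) → 2294+390+21·2·13 = 3230; k=4: (T₁..T₄)·(T₅..T₅) → 2924+0+21·15·13 = 7019.
Best split is after T₃, i.e. k = 3.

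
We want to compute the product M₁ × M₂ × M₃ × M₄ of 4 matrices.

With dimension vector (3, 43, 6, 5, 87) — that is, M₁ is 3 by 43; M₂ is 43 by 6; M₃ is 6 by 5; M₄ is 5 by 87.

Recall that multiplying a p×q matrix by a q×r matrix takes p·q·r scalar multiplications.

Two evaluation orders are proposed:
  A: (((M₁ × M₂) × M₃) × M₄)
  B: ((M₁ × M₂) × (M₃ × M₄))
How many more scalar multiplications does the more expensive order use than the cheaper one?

Order A = (((M₁ × M₂) × M₃) × M₄): (M₁ × M₂): 3×43 by 43×6 → 3×6, cost 3·43·6 = 774; ((M₁ × M₂) × M₃): 3×6 by 6×5 → 3×5, cost 3·6·5 = 90; cumulative 864; (((M₁ × M₂) × M₃) × M₄): 3×5 by 5×87 → 3×87, cost 3·5·87 = 1305; cumulative 2169. Total 2169.
Order B = ((M₁ × M₂) × (M₃ × M₄)): (M₁ × M₂): 3×43 by 43×6 → 3×6, cost 3·43·6 = 774; (M₃ × M₄): 6×5 by 5×87 → 6×87, cost 6·5·87 = 2610; ((M₁ × M₂) × (M₃ × M₄)): 3×6 by 6×87 → 3×87, cost 3·6·87 = 1566; cumulative 4950. Total 4950.
Difference: |2169 − 4950| = 2781.

2781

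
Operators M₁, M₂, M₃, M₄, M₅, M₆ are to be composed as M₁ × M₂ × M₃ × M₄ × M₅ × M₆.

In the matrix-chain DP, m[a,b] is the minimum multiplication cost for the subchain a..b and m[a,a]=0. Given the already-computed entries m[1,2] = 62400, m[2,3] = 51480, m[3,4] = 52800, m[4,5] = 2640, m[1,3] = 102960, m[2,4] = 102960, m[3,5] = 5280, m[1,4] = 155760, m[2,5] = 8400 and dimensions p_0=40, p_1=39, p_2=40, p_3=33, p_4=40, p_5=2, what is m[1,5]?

m[1,5] = min over k∈[1,4] of m[1,k]+m[k+1,5]+p_{0}·p_k·p_{5}.
k=1: 0 + 8400 + 40·39·2 = 11520; k=2: 62400 + 5280 + 40·40·2 = 70880; k=3: 102960 + 2640 + 40·33·2 = 108240; k=4: 155760 + 0 + 40·40·2 = 158960.
Minimum: 11520 at k=1.

11520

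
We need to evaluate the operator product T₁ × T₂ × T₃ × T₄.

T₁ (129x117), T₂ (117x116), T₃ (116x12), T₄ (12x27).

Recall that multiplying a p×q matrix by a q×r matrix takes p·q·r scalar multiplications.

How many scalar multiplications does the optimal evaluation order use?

385776

Adjacent pairs: T₁T₂ = 129·117·116 = 1750788; T₂T₃ = 117·116·12 = 162864; T₃T₄ = 116·12·27 = 37584.
Length 3: T₁..T₃: k=1: 0+162864+129·117·12=343980; k=2: 1750788+0+129·116·12=1930356 → min 343980 | T₂..T₄: k=2: 0+37584+117·116·27=404028; k=3: 162864+0+117·12·27=200772 → min 200772.
Length 4: T₁..T₄: k=1: 0+200772+129·117·27=608283; k=2: 1750788+37584+129·116·27=2192400; k=3: 343980+0+129·12·27=385776 → min 385776.
Optimal order: ((T₁ × (T₂ × T₃)) × T₄) with cost 385776.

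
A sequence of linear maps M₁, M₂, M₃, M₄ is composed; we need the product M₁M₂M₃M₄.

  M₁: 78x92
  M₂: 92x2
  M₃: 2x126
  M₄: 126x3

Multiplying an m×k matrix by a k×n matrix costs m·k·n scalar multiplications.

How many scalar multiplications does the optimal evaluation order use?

Adjacent pairs: M₁M₂ = 78·92·2 = 14352; M₂M₃ = 92·2·126 = 23184; M₃M₄ = 2·126·3 = 756.
Length 3: M₁..M₃: k=1: 0+23184+78·92·126=927360; k=2: 14352+0+78·2·126=34008 → min 34008 | M₂..M₄: k=2: 0+756+92·2·3=1308; k=3: 23184+0+92·126·3=57960 → min 1308.
Length 4: M₁..M₄: k=1: 0+1308+78·92·3=22836; k=2: 14352+756+78·2·3=15576; k=3: 34008+0+78·126·3=63492 → min 15576.
Optimal order: ((M₁M₂)(M₃M₄)) with cost 15576.

15576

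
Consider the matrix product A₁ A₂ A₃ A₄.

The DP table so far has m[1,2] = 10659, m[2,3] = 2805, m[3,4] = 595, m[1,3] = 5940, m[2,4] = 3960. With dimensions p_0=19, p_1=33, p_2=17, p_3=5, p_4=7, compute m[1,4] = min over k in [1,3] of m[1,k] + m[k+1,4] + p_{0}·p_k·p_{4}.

6605

m[1,4] = min over k∈[1,3] of m[1,k]+m[k+1,4]+p_{0}·p_k·p_{4}.
k=1: 0 + 3960 + 19·33·7 = 8349; k=2: 10659 + 595 + 19·17·7 = 13515; k=3: 5940 + 0 + 19·5·7 = 6605.
Minimum: 6605 at k=3.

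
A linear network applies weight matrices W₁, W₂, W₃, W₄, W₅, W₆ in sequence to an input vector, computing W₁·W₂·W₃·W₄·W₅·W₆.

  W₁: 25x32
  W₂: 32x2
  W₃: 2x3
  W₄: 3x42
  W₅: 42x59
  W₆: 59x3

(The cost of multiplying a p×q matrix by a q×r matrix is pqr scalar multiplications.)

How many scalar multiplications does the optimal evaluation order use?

7312

Adjacent pairs: W₁W₂ = 25·32·2 = 1600; W₂W₃ = 32·2·3 = 192; W₃W₄ = 2·3·42 = 252; W₄W₅ = 3·42·59 = 7434; W₅W₆ = 42·59·3 = 7434.
Length 3: W₁..W₃: k=1: 0+192+25·32·3=2592; k=2: 1600+0+25·2·3=1750 → min 1750 | W₂..W₄: k=2: 0+252+32·2·42=2940; k=3: 192+0+32·3·42=4224 → min 2940 | W₃..W₅: k=3: 0+7434+2·3·59=7788; k=4: 252+0+2·42·59=5208 → min 5208 | W₄..W₆: k=4: 0+7434+3·42·3=7812; k=5: 7434+0+3·59·3=7965 → min 7812.
Length 4: W₁..W₄: k=1: 0+2940+25·32·42=36540; k=2: 1600+252+25·2·42=3952; k=3: 1750+0+25·3·42=4900 → min 3952 | W₂..W₅: k=2: 0+5208+32·2·59=8984; k=3: 192+7434+32·3·59=13290; k=4: 2940+0+32·42·59=82236 → min 8984 | W₃..W₆: k=3: 0+7812+2·3·3=7830; k=4: 252+7434+2·42·3=7938; k=5: 5208+0+2·59·3=5562 → min 5562.
Length 5: W₁..W₅: k=1: 0+8984+25·32·59=56184; k=2: 1600+5208+25·2·59=9758; k=3: 1750+7434+25·3·59=13609; k=4: 3952+0+25·42·59=65902 → min 9758 | W₂..W₆: k=2: 0+5562+32·2·3=5754; k=3: 192+7812+32·3·3=8292; k=4: 2940+7434+32·42·3=14406; k=5: 8984+0+32·59·3=14648 → min 5754.
Length 6: W₁..W₆: k=1: 0+5754+25·32·3=8154; k=2: 1600+5562+25·2·3=7312; k=3: 1750+7812+25·3·3=9787; k=4: 3952+7434+25·42·3=14536; k=5: 9758+0+25·59·3=14183 → min 7312.
Optimal order: ((W₁·W₂)·(((W₃·W₄)·W₅)·W₆)) with cost 7312.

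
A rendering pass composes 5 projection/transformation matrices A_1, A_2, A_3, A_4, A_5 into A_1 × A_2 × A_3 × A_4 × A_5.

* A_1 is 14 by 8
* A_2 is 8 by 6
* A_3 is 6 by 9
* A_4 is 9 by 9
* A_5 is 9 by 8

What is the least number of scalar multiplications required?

2198

Adjacent pairs: A_1A_2 = 14·8·6 = 672; A_2A_3 = 8·6·9 = 432; A_3A_4 = 6·9·9 = 486; A_4A_5 = 9·9·8 = 648.
Length 3: A_1..A_3: k=1: 0+432+14·8·9=1440; k=2: 672+0+14·6·9=1428 → min 1428 | A_2..A_4: k=2: 0+486+8·6·9=918; k=3: 432+0+8·9·9=1080 → min 918 | A_3..A_5: k=3: 0+648+6·9·8=1080; k=4: 486+0+6·9·8=918 → min 918.
Length 4: A_1..A_4: k=1: 0+918+14·8·9=1926; k=2: 672+486+14·6·9=1914; k=3: 1428+0+14·9·9=2562 → min 1914 | A_2..A_5: k=2: 0+918+8·6·8=1302; k=3: 432+648+8·9·8=1656; k=4: 918+0+8·9·8=1494 → min 1302.
Length 5: A_1..A_5: k=1: 0+1302+14·8·8=2198; k=2: 672+918+14·6·8=2262; k=3: 1428+648+14·9·8=3084; k=4: 1914+0+14·9·8=2922 → min 2198.
Optimal order: (A_1 × (A_2 × ((A_3 × A_4) × A_5))) with cost 2198.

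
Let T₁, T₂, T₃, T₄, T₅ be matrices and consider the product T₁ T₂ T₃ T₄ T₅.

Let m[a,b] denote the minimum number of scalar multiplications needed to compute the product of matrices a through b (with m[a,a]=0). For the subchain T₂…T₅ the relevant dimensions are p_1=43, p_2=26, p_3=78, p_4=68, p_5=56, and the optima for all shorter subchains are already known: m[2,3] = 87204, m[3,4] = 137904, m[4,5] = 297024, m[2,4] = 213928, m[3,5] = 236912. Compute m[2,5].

299520

m[2,5] = min over k∈[2,4] of m[2,k]+m[k+1,5]+p_{1}·p_k·p_{5}.
k=2: 0 + 236912 + 43·26·56 = 299520; k=3: 87204 + 297024 + 43·78·56 = 572052; k=4: 213928 + 0 + 43·68·56 = 377672.
Minimum: 299520 at k=2.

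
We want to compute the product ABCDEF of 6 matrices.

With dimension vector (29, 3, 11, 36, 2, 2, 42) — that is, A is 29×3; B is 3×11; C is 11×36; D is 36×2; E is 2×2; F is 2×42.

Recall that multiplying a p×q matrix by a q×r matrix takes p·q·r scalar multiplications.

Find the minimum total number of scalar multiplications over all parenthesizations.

Adjacent pairs: AB = 29·3·11 = 957; BC = 3·11·36 = 1188; CD = 11·36·2 = 792; DE = 36·2·2 = 144; EF = 2·2·42 = 168.
Length 3: A..C: k=1: 0+1188+29·3·36=4320; k=2: 957+0+29·11·36=12441 → min 4320 | B..D: k=2: 0+792+3·11·2=858; k=3: 1188+0+3·36·2=1404 → min 858 | C..E: k=3: 0+144+11·36·2=936; k=4: 792+0+11·2·2=836 → min 836 | D..F: k=4: 0+168+36·2·42=3192; k=5: 144+0+36·2·42=3168 → min 3168.
Length 4: A..D: k=1: 0+858+29·3·2=1032; k=2: 957+792+29·11·2=2387; k=3: 4320+0+29·36·2=6408 → min 1032 | B..E: k=2: 0+836+3·11·2=902; k=3: 1188+144+3·36·2=1548; k=4: 858+0+3·2·2=870 → min 870 | C..F: k=3: 0+3168+11·36·42=19800; k=4: 792+168+11·2·42=1884; k=5: 836+0+11·2·42=1760 → min 1760.
Length 5: A..E: k=1: 0+870+29·3·2=1044; k=2: 957+836+29·11·2=2431; k=3: 4320+144+29·36·2=6552; k=4: 1032+0+29·2·2=1148 → min 1044 | B..F: k=2: 0+1760+3·11·42=3146; k=3: 1188+3168+3·36·42=8892; k=4: 858+168+3·2·42=1278; k=5: 870+0+3·2·42=1122 → min 1122.
Length 6: A..F: k=1: 0+1122+29·3·42=4776; k=2: 957+1760+29·11·42=16115; k=3: 4320+3168+29·36·42=51336; k=4: 1032+168+29·2·42=3636; k=5: 1044+0+29·2·42=3480 → min 3480.
Optimal order: ((A((B(CD))E))F) with cost 3480.

3480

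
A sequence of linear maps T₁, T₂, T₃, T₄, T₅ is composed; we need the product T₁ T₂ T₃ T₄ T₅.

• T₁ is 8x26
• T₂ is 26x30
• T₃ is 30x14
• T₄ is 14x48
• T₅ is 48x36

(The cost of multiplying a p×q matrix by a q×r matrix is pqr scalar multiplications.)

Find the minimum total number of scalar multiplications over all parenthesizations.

28800

Adjacent pairs: T₁T₂ = 8·26·30 = 6240; T₂T₃ = 26·30·14 = 10920; T₃T₄ = 30·14·48 = 20160; T₄T₅ = 14·48·36 = 24192.
Length 3: T₁..T₃: k=1: 0+10920+8·26·14=13832; k=2: 6240+0+8·30·14=9600 → min 9600 | T₂..T₄: k=2: 0+20160+26·30·48=57600; k=3: 10920+0+26·14·48=28392 → min 28392 | T₃..T₅: k=3: 0+24192+30·14·36=39312; k=4: 20160+0+30·48·36=72000 → min 39312.
Length 4: T₁..T₄: k=1: 0+28392+8·26·48=38376; k=2: 6240+20160+8·30·48=37920; k=3: 9600+0+8·14·48=14976 → min 14976 | T₂..T₅: k=2: 0+39312+26·30·36=67392; k=3: 10920+24192+26·14·36=48216; k=4: 28392+0+26·48·36=73320 → min 48216.
Length 5: T₁..T₅: k=1: 0+48216+8·26·36=55704; k=2: 6240+39312+8·30·36=54192; k=3: 9600+24192+8·14·36=37824; k=4: 14976+0+8·48·36=28800 → min 28800.
Optimal order: ((((T₁ T₂) T₃) T₄) T₅) with cost 28800.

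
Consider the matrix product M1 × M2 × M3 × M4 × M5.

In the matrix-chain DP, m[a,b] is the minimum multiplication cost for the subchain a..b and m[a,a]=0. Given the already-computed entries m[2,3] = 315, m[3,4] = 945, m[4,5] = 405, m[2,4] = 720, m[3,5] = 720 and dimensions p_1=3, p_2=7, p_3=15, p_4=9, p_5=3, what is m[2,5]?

783

m[2,5] = min over k∈[2,4] of m[2,k]+m[k+1,5]+p_{1}·p_k·p_{5}.
k=2: 0 + 720 + 3·7·3 = 783; k=3: 315 + 405 + 3·15·3 = 855; k=4: 720 + 0 + 3·9·3 = 801.
Minimum: 783 at k=2.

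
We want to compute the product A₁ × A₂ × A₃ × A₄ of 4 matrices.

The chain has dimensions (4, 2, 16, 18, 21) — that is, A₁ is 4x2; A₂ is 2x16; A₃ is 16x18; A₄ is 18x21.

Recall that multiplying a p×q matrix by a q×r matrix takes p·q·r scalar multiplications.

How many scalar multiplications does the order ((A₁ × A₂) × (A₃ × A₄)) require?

(A₁ × A₂): 4×2 by 2×16 → 4×16, cost 4·2·16 = 128
(A₃ × A₄): 16×18 by 18×21 → 16×21, cost 16·18·21 = 6048
((A₁ × A₂) × (A₃ × A₄)): 4×16 by 16×21 → 4×21, cost 4·16·21 = 1344; cumulative 7520
Total: 7520 scalar multiplications.

7520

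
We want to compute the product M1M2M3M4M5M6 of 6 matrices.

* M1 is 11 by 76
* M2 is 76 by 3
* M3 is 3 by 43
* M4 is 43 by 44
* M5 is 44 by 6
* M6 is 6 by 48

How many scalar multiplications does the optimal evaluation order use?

Adjacent pairs: M1M2 = 11·76·3 = 2508; M2M3 = 76·3·43 = 9804; M3M4 = 3·43·44 = 5676; M4M5 = 43·44·6 = 11352; M5M6 = 44·6·48 = 12672.
Length 3: M1..M3: k=1: 0+9804+11·76·43=45752; k=2: 2508+0+11·3·43=3927 → min 3927 | M2..M4: k=2: 0+5676+76·3·44=15708; k=3: 9804+0+76·43·44=153596 → min 15708 | M3..M5: k=3: 0+11352+3·43·6=12126; k=4: 5676+0+3·44·6=6468 → min 6468 | M4..M6: k=4: 0+12672+43·44·48=103488; k=5: 11352+0+43·6·48=23736 → min 23736.
Length 4: M1..M4: k=1: 0+15708+11·76·44=52492; k=2: 2508+5676+11·3·44=9636; k=3: 3927+0+11·43·44=24739 → min 9636 | M2..M5: k=2: 0+6468+76·3·6=7836; k=3: 9804+11352+76·43·6=40764; k=4: 15708+0+76·44·6=35772 → min 7836 | M3..M6: k=3: 0+23736+3·43·48=29928; k=4: 5676+12672+3·44·48=24684; k=5: 6468+0+3·6·48=7332 → min 7332.
Length 5: M1..M5: k=1: 0+7836+11·76·6=12852; k=2: 2508+6468+11·3·6=9174; k=3: 3927+11352+11·43·6=18117; k=4: 9636+0+11·44·6=12540 → min 9174 | M2..M6: k=2: 0+7332+76·3·48=18276; k=3: 9804+23736+76·43·48=190404; k=4: 15708+12672+76·44·48=188892; k=5: 7836+0+76·6·48=29724 → min 18276.
Length 6: M1..M6: k=1: 0+18276+11·76·48=58404; k=2: 2508+7332+11·3·48=11424; k=3: 3927+23736+11·43·48=50367; k=4: 9636+12672+11·44·48=45540; k=5: 9174+0+11·6·48=12342 → min 11424.
Optimal order: ((M1M2)(((M3M4)M5)M6)) with cost 11424.

11424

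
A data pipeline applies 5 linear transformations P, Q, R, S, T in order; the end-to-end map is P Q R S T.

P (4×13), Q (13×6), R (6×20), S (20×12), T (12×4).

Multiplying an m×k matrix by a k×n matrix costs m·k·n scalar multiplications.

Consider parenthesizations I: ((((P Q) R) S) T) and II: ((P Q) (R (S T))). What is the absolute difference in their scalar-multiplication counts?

96

Order I = ((((P Q) R) S) T): (P Q): 4×13 by 13×6 → 4×6, cost 4·13·6 = 312; ((P Q) R): 4×6 by 6×20 → 4×20, cost 4·6·20 = 480; cumulative 792; (((P Q) R) S): 4×20 by 20×12 → 4×12, cost 4·20·12 = 960; cumulative 1752; ((((P Q) R) S) T): 4×12 by 12×4 → 4×4, cost 4·12·4 = 192; cumulative 1944. Total 1944.
Order II = ((P Q) (R (S T))): (P Q): 4×13 by 13×6 → 4×6, cost 4·13·6 = 312; (S T): 20×12 by 12×4 → 20×4, cost 20·12·4 = 960; (R (S T)): 6×20 by 20×4 → 6×4, cost 6·20·4 = 480; cumulative 1440; ((P Q) (R (S T))): 4×6 by 6×4 → 4×4, cost 4·6·4 = 96; cumulative 1848. Total 1848.
Difference: |1944 − 1848| = 96.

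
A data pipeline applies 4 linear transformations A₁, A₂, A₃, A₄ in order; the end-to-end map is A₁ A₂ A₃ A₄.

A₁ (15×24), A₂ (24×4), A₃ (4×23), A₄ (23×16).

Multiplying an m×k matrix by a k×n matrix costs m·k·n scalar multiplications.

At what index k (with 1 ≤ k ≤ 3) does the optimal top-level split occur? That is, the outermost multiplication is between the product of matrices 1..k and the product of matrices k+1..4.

Adjacent pairs: A₁A₂ = 15·24·4 = 1440; A₂A₃ = 24·4·23 = 2208; A₃A₄ = 4·23·16 = 1472.
Length 3: A₁..A₃: k=1: 0+2208+15·24·23=10488; k=2: 1440+0+15·4·23=2820 → min 2820 | A₂..A₄: k=2: 0+1472+24·4·16=3008; k=3: 2208+0+24·23·16=11040 → min 3008.
Top-level splits: k=1: (A₁..A₁)·(A₂..A₄) → 0+3008+15·24·16 = 8768; k=2: (A₁..A₂)·(A₃..A₄) → 1440+1472+15·4·16 = 3872; k=3: (A₁..A₃)·(A₄..A₄) → 2820+0+15·23·16 = 8340.
Best split is after A₂, i.e. k = 2.

2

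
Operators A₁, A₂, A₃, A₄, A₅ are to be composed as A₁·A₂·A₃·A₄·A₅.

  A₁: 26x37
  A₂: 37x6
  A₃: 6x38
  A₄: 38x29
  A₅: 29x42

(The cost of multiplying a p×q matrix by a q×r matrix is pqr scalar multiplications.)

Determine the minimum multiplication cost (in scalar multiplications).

26244

Adjacent pairs: A₁A₂ = 26·37·6 = 5772; A₂A₃ = 37·6·38 = 8436; A₃A₄ = 6·38·29 = 6612; A₄A₅ = 38·29·42 = 46284.
Length 3: A₁..A₃: k=1: 0+8436+26·37·38=44992; k=2: 5772+0+26·6·38=11700 → min 11700 | A₂..A₄: k=2: 0+6612+37·6·29=13050; k=3: 8436+0+37·38·29=49210 → min 13050 | A₃..A₅: k=3: 0+46284+6·38·42=55860; k=4: 6612+0+6·29·42=13920 → min 13920.
Length 4: A₁..A₄: k=1: 0+13050+26·37·29=40948; k=2: 5772+6612+26·6·29=16908; k=3: 11700+0+26·38·29=40352 → min 16908 | A₂..A₅: k=2: 0+13920+37·6·42=23244; k=3: 8436+46284+37·38·42=113772; k=4: 13050+0+37·29·42=58116 → min 23244.
Length 5: A₁..A₅: k=1: 0+23244+26·37·42=63648; k=2: 5772+13920+26·6·42=26244; k=3: 11700+46284+26·38·42=99480; k=4: 16908+0+26·29·42=48576 → min 26244.
Optimal order: ((A₁·A₂)·((A₃·A₄)·A₅)) with cost 26244.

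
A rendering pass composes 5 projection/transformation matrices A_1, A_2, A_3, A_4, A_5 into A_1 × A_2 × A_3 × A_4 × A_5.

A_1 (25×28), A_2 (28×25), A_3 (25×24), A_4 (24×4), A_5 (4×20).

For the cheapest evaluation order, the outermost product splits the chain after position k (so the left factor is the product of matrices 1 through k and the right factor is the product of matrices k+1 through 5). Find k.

4

Adjacent pairs: A_1A_2 = 25·28·25 = 17500; A_2A_3 = 28·25·24 = 16800; A_3A_4 = 25·24·4 = 2400; A_4A_5 = 24·4·20 = 1920.
Length 3: A_1..A_3: k=1: 0+16800+25·28·24=33600; k=2: 17500+0+25·25·24=32500 → min 32500 | A_2..A_4: k=2: 0+2400+28·25·4=5200; k=3: 16800+0+28·24·4=19488 → min 5200 | A_3..A_5: k=3: 0+1920+25·24·20=13920; k=4: 2400+0+25·4·20=4400 → min 4400.
Length 4: A_1..A_4: k=1: 0+5200+25·28·4=8000; k=2: 17500+2400+25·25·4=22400; k=3: 32500+0+25·24·4=34900 → min 8000 | A_2..A_5: k=2: 0+4400+28·25·20=18400; k=3: 16800+1920+28·24·20=32160; k=4: 5200+0+28·4·20=7440 → min 7440.
Top-level splits: k=1: (A_1..A_1)·(A_2..A_5) → 0+7440+25·28·20 = 21440; k=2: (A_1..A_2)·(A_3..A_5) → 17500+4400+25·25·20 = 34400; k=3: (A_1..A_3)·(A_4..A_5) → 32500+1920+25·24·20 = 46420; k=4: (A_1..A_4)·(A_5..A_5) → 8000+0+25·4·20 = 10000.
Best split is after A_4, i.e. k = 4.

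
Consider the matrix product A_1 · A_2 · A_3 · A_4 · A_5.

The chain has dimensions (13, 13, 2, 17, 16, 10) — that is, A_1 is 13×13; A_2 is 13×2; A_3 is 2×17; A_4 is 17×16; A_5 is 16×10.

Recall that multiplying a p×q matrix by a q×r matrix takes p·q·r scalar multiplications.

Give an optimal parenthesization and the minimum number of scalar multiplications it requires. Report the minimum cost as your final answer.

Adjacent pairs: A_1A_2 = 13·13·2 = 338; A_2A_3 = 13·2·17 = 442; A_3A_4 = 2·17·16 = 544; A_4A_5 = 17·16·10 = 2720.
Length 3: A_1..A_3: k=1: 0+442+13·13·17=3315; k=2: 338+0+13·2·17=780 → min 780 | A_2..A_4: k=2: 0+544+13·2·16=960; k=3: 442+0+13·17·16=3978 → min 960 | A_3..A_5: k=3: 0+2720+2·17·10=3060; k=4: 544+0+2·16·10=864 → min 864.
Length 4: A_1..A_4: k=1: 0+960+13·13·16=3664; k=2: 338+544+13·2·16=1298; k=3: 780+0+13·17·16=4316 → min 1298 | A_2..A_5: k=2: 0+864+13·2·10=1124; k=3: 442+2720+13·17·10=5372; k=4: 960+0+13·16·10=3040 → min 1124.
Length 5: A_1..A_5: k=1: 0+1124+13·13·10=2814; k=2: 338+864+13·2·10=1462; k=3: 780+2720+13·17·10=5710; k=4: 1298+0+13·16·10=3378 → min 1462.
Optimal parenthesization: ((A_1 · A_2) · ((A_3 · A_4) · A_5)) with cost 1462.

1462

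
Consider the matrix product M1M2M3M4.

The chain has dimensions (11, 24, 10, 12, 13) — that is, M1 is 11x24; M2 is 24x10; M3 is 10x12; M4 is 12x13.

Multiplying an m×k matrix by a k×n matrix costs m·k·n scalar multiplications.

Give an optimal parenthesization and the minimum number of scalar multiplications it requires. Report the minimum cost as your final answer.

Adjacent pairs: M1M2 = 11·24·10 = 2640; M2M3 = 24·10·12 = 2880; M3M4 = 10·12·13 = 1560.
Length 3: M1..M3: k=1: 0+2880+11·24·12=6048; k=2: 2640+0+11·10·12=3960 → min 3960 | M2..M4: k=2: 0+1560+24·10·13=4680; k=3: 2880+0+24·12·13=6624 → min 4680.
Length 4: M1..M4: k=1: 0+4680+11·24·13=8112; k=2: 2640+1560+11·10·13=5630; k=3: 3960+0+11·12·13=5676 → min 5630.
Optimal parenthesization: ((M1M2)(M3M4)) with cost 5630.

5630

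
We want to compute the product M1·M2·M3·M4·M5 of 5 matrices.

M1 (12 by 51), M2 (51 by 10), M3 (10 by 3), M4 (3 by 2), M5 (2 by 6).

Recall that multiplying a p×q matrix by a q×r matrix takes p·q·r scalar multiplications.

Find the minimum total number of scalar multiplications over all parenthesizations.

Adjacent pairs: M1M2 = 12·51·10 = 6120; M2M3 = 51·10·3 = 1530; M3M4 = 10·3·2 = 60; M4M5 = 3·2·6 = 36.
Length 3: M1..M3: k=1: 0+1530+12·51·3=3366; k=2: 6120+0+12·10·3=6480 → min 3366 | M2..M4: k=2: 0+60+51·10·2=1080; k=3: 1530+0+51·3·2=1836 → min 1080 | M3..M5: k=3: 0+36+10·3·6=216; k=4: 60+0+10·2·6=180 → min 180.
Length 4: M1..M4: k=1: 0+1080+12·51·2=2304; k=2: 6120+60+12·10·2=6420; k=3: 3366+0+12·3·2=3438 → min 2304 | M2..M5: k=2: 0+180+51·10·6=3240; k=3: 1530+36+51·3·6=2484; k=4: 1080+0+51·2·6=1692 → min 1692.
Length 5: M1..M5: k=1: 0+1692+12·51·6=5364; k=2: 6120+180+12·10·6=7020; k=3: 3366+36+12·3·6=3618; k=4: 2304+0+12·2·6=2448 → min 2448.
Optimal order: ((M1·(M2·(M3·M4)))·M5) with cost 2448.

2448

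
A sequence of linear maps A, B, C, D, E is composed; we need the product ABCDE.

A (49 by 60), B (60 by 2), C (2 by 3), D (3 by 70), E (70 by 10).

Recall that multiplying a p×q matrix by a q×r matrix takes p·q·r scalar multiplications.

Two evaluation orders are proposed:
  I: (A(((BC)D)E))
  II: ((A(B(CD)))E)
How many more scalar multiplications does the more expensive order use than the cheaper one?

Order I = (A(((BC)D)E)): (BC): 60×2 by 2×3 → 60×3, cost 60·2·3 = 360; ((BC)D): 60×3 by 3×70 → 60×70, cost 60·3·70 = 12600; cumulative 12960; (((BC)D)E): 60×70 by 70×10 → 60×10, cost 60·70·10 = 42000; cumulative 54960; (A(((BC)D)E)): 49×60 by 60×10 → 49×10, cost 49·60·10 = 29400; cumulative 84360. Total 84360.
Order II = ((A(B(CD)))E): (CD): 2×3 by 3×70 → 2×70, cost 2·3·70 = 420; (B(CD)): 60×2 by 2×70 → 60×70, cost 60·2·70 = 8400; cumulative 8820; (A(B(CD))): 49×60 by 60×70 → 49×70, cost 49·60·70 = 205800; cumulative 214620; ((A(B(CD)))E): 49×70 by 70×10 → 49×10, cost 49·70·10 = 34300; cumulative 248920. Total 248920.
Difference: |84360 − 248920| = 164560.

164560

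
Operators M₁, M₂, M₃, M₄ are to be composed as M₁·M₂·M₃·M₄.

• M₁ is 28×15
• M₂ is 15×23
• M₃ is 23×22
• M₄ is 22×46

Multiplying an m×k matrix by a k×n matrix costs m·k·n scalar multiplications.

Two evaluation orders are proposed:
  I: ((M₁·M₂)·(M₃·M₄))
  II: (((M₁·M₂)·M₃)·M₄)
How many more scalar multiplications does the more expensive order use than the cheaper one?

Order I = ((M₁·M₂)·(M₃·M₄)): (M₁·M₂): 28×15 by 15×23 → 28×23, cost 28·15·23 = 9660; (M₃·M₄): 23×22 by 22×46 → 23×46, cost 23·22·46 = 23276; ((M₁·M₂)·(M₃·M₄)): 28×23 by 23×46 → 28×46, cost 28·23·46 = 29624; cumulative 62560. Total 62560.
Order II = (((M₁·M₂)·M₃)·M₄): (M₁·M₂): 28×15 by 15×23 → 28×23, cost 28·15·23 = 9660; ((M₁·M₂)·M₃): 28×23 by 23×22 → 28×22, cost 28·23·22 = 14168; cumulative 23828; (((M₁·M₂)·M₃)·M₄): 28×22 by 22×46 → 28×46, cost 28·22·46 = 28336; cumulative 52164. Total 52164.
Difference: |62560 − 52164| = 10396.

10396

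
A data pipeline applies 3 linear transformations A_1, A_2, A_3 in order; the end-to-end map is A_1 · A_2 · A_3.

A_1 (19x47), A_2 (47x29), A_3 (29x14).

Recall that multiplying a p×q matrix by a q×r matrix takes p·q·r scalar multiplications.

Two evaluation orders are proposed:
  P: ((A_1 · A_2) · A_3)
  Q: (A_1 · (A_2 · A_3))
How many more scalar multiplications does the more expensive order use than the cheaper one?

2027

Order P = ((A_1 · A_2) · A_3): (A_1 · A_2): 19×47 by 47×29 → 19×29, cost 19·47·29 = 25897; ((A_1 · A_2) · A_3): 19×29 by 29×14 → 19×14, cost 19·29·14 = 7714; cumulative 33611. Total 33611.
Order Q = (A_1 · (A_2 · A_3)): (A_2 · A_3): 47×29 by 29×14 → 47×14, cost 47·29·14 = 19082; (A_1 · (A_2 · A_3)): 19×47 by 47×14 → 19×14, cost 19·47·14 = 12502; cumulative 31584. Total 31584.
Difference: |33611 − 31584| = 2027.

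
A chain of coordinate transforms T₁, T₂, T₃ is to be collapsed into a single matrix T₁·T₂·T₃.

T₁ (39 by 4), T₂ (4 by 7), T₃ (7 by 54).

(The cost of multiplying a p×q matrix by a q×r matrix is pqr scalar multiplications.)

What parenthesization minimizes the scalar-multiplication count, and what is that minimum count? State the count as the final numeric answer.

9936

(T₁·(T₂·T₃)): cost 9936.
((T₁·T₂)·T₃): cost 15834.
Optimal: (T₁·(T₂·T₃)) with cost 9936.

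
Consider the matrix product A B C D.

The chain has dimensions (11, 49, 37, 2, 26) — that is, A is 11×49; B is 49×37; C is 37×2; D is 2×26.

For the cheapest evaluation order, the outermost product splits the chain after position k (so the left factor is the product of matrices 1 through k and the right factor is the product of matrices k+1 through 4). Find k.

Adjacent pairs: AB = 11·49·37 = 19943; BC = 49·37·2 = 3626; CD = 37·2·26 = 1924.
Length 3: A..C: k=1: 0+3626+11·49·2=4704; k=2: 19943+0+11·37·2=20757 → min 4704 | B..D: k=2: 0+1924+49·37·26=49062; k=3: 3626+0+49·2·26=6174 → min 6174.
Top-level splits: k=1: (A..A)·(B..D) → 0+6174+11·49·26 = 20188; k=2: (A..B)·(C..D) → 19943+1924+11·37·26 = 32449; k=3: (A..C)·(D..D) → 4704+0+11·2·26 = 5276.
Best split is after C, i.e. k = 3.

3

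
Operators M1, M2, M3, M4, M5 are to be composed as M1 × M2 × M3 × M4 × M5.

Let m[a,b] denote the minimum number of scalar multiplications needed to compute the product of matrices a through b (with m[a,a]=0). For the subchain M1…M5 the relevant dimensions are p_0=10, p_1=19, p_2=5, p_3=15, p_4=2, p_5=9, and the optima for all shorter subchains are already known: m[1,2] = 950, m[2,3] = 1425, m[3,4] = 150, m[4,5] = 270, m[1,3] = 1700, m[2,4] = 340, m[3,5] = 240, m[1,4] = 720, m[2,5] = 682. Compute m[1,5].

m[1,5] = min over k∈[1,4] of m[1,k]+m[k+1,5]+p_{0}·p_k·p_{5}.
k=1: 0 + 682 + 10·19·9 = 2392; k=2: 950 + 240 + 10·5·9 = 1640; k=3: 1700 + 270 + 10·15·9 = 3320; k=4: 720 + 0 + 10·2·9 = 900.
Minimum: 900 at k=4.

900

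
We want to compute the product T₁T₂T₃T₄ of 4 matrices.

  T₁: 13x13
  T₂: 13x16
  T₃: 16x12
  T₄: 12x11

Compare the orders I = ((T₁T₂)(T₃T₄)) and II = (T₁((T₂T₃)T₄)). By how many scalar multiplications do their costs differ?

Order I = ((T₁T₂)(T₃T₄)): (T₁T₂): 13×13 by 13×16 → 13×16, cost 13·13·16 = 2704; (T₃T₄): 16×12 by 12×11 → 16×11, cost 16·12·11 = 2112; ((T₁T₂)(T₃T₄)): 13×16 by 16×11 → 13×11, cost 13·16·11 = 2288; cumulative 7104. Total 7104.
Order II = (T₁((T₂T₃)T₄)): (T₂T₃): 13×16 by 16×12 → 13×12, cost 13·16·12 = 2496; ((T₂T₃)T₄): 13×12 by 12×11 → 13×11, cost 13·12·11 = 1716; cumulative 4212; (T₁((T₂T₃)T₄)): 13×13 by 13×11 → 13×11, cost 13·13·11 = 1859; cumulative 6071. Total 6071.
Difference: |7104 − 6071| = 1033.

1033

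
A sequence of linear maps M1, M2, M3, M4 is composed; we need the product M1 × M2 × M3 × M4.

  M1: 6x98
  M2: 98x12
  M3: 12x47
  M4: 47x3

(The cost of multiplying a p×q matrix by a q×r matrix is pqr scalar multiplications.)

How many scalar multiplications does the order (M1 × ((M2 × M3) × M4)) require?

70854

(M2 × M3): 98×12 by 12×47 → 98×47, cost 98·12·47 = 55272
((M2 × M3) × M4): 98×47 by 47×3 → 98×3, cost 98·47·3 = 13818; cumulative 69090
(M1 × ((M2 × M3) × M4)): 6×98 by 98×3 → 6×3, cost 6·98·3 = 1764; cumulative 70854
Total: 70854 scalar multiplications.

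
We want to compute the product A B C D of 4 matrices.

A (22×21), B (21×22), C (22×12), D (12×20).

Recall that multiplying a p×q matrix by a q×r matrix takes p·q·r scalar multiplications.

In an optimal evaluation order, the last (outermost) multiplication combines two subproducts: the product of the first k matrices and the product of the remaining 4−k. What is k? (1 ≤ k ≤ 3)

3

Adjacent pairs: AB = 22·21·22 = 10164; BC = 21·22·12 = 5544; CD = 22·12·20 = 5280.
Length 3: A..C: k=1: 0+5544+22·21·12=11088; k=2: 10164+0+22·22·12=15972 → min 11088 | B..D: k=2: 0+5280+21·22·20=14520; k=3: 5544+0+21·12·20=10584 → min 10584.
Top-level splits: k=1: (A..A)·(B..D) → 0+10584+22·21·20 = 19824; k=2: (A..B)·(C..D) → 10164+5280+22·22·20 = 25124; k=3: (A..C)·(D..D) → 11088+0+22·12·20 = 16368.
Best split is after C, i.e. k = 3.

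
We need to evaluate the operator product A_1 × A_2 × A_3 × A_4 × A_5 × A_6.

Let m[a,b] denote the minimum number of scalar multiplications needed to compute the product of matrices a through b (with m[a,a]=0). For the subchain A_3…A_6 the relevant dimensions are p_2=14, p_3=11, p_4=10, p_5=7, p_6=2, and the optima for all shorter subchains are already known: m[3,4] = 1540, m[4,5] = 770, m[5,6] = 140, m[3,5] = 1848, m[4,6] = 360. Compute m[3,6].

668

m[3,6] = min over k∈[3,5] of m[3,k]+m[k+1,6]+p_{2}·p_k·p_{6}.
k=3: 0 + 360 + 14·11·2 = 668; k=4: 1540 + 140 + 14·10·2 = 1960; k=5: 1848 + 0 + 14·7·2 = 2044.
Minimum: 668 at k=3.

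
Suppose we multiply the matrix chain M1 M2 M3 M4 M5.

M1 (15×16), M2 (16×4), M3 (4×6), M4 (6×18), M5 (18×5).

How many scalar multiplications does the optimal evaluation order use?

Adjacent pairs: M1M2 = 15·16·4 = 960; M2M3 = 16·4·6 = 384; M3M4 = 4·6·18 = 432; M4M5 = 6·18·5 = 540.
Length 3: M1..M3: k=1: 0+384+15·16·6=1824; k=2: 960+0+15·4·6=1320 → min 1320 | M2..M4: k=2: 0+432+16·4·18=1584; k=3: 384+0+16·6·18=2112 → min 1584 | M3..M5: k=3: 0+540+4·6·5=660; k=4: 432+0+4·18·5=792 → min 660.
Length 4: M1..M4: k=1: 0+1584+15·16·18=5904; k=2: 960+432+15·4·18=2472; k=3: 1320+0+15·6·18=2940 → min 2472 | M2..M5: k=2: 0+660+16·4·5=980; k=3: 384+540+16·6·5=1404; k=4: 1584+0+16·18·5=3024 → min 980.
Length 5: M1..M5: k=1: 0+980+15·16·5=2180; k=2: 960+660+15·4·5=1920; k=3: 1320+540+15·6·5=2310; k=4: 2472+0+15·18·5=3822 → min 1920.
Optimal order: ((M1 M2) (M3 (M4 M5))) with cost 1920.

1920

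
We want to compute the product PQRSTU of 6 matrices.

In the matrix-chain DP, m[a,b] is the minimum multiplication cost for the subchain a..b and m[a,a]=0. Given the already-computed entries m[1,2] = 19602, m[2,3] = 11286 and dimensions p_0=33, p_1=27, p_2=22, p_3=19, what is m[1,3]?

m[1,3] = min over k∈[1,2] of m[1,k]+m[k+1,3]+p_{0}·p_k·p_{3}.
k=1: 0 + 11286 + 33·27·19 = 28215; k=2: 19602 + 0 + 33·22·19 = 33396.
Minimum: 28215 at k=1.

28215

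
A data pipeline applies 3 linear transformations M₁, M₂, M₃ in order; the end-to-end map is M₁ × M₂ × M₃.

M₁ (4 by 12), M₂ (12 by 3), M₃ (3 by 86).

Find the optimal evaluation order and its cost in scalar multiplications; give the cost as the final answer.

(M₁ × (M₂ × M₃)): cost 7224.
((M₁ × M₂) × M₃): cost 1176.
Optimal: ((M₁ × M₂) × M₃) with cost 1176.

1176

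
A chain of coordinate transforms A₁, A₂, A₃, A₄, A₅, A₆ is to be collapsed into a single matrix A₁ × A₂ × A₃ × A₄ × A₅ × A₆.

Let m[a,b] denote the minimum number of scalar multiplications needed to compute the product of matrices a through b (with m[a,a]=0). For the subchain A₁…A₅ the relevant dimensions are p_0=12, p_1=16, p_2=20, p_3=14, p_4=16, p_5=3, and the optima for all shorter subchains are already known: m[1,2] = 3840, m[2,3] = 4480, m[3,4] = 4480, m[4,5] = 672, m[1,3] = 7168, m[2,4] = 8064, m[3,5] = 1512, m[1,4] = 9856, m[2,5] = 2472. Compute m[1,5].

m[1,5] = min over k∈[1,4] of m[1,k]+m[k+1,5]+p_{0}·p_k·p_{5}.
k=1: 0 + 2472 + 12·16·3 = 3048; k=2: 3840 + 1512 + 12·20·3 = 6072; k=3: 7168 + 672 + 12·14·3 = 8344; k=4: 9856 + 0 + 12·16·3 = 10432.
Minimum: 3048 at k=1.

3048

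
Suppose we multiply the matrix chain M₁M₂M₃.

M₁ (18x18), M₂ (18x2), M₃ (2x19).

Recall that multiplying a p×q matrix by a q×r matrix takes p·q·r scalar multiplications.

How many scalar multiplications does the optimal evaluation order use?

1332

Order (M₁(M₂M₃)): (M₂M₃): 18×2 by 2×19 → 18×19, cost 18·2·19 = 684; (M₁(M₂M₃)): 18×18 by 18×19 → 18×19, cost 18·18·19 = 6156; cumulative 6840. Total 6840.
Order ((M₁M₂)M₃): (M₁M₂): 18×18 by 18×2 → 18×2, cost 18·18·2 = 648; ((M₁M₂)M₃): 18×2 by 2×19 → 18×19, cost 18·2·19 = 684; cumulative 1332. Total 1332.
Minimum: 1332.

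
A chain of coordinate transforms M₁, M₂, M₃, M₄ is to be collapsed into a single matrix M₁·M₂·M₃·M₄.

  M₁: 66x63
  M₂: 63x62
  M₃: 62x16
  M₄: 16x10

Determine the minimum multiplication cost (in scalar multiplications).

90560

Adjacent pairs: M₁M₂ = 66·63·62 = 257796; M₂M₃ = 63·62·16 = 62496; M₃M₄ = 62·16·10 = 9920.
Length 3: M₁..M₃: k=1: 0+62496+66·63·16=129024; k=2: 257796+0+66·62·16=323268 → min 129024 | M₂..M₄: k=2: 0+9920+63·62·10=48980; k=3: 62496+0+63·16·10=72576 → min 48980.
Length 4: M₁..M₄: k=1: 0+48980+66·63·10=90560; k=2: 257796+9920+66·62·10=308636; k=3: 129024+0+66·16·10=139584 → min 90560.
Optimal order: (M₁·(M₂·(M₃·M₄))) with cost 90560.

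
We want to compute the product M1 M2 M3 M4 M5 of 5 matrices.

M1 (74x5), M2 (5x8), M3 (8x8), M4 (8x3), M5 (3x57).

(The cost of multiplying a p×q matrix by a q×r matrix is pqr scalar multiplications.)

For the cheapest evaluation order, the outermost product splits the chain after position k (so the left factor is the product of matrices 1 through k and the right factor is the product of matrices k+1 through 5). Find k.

4

Adjacent pairs: M1M2 = 74·5·8 = 2960; M2M3 = 5·8·8 = 320; M3M4 = 8·8·3 = 192; M4M5 = 8·3·57 = 1368.
Length 3: M1..M3: k=1: 0+320+74·5·8=3280; k=2: 2960+0+74·8·8=7696 → min 3280 | M2..M4: k=2: 0+192+5·8·3=312; k=3: 320+0+5·8·3=440 → min 312 | M3..M5: k=3: 0+1368+8·8·57=5016; k=4: 192+0+8·3·57=1560 → min 1560.
Length 4: M1..M4: k=1: 0+312+74·5·3=1422; k=2: 2960+192+74·8·3=4928; k=3: 3280+0+74·8·3=5056 → min 1422 | M2..M5: k=2: 0+1560+5·8·57=3840; k=3: 320+1368+5·8·57=3968; k=4: 312+0+5·3·57=1167 → min 1167.
Top-level splits: k=1: (M1..M1)·(M2..M5) → 0+1167+74·5·57 = 22257; k=2: (M1..M2)·(M3..M5) → 2960+1560+74·8·57 = 38264; k=3: (M1..M3)·(M4..M5) → 3280+1368+74·8·57 = 38392; k=4: (M1..M4)·(M5..M5) → 1422+0+74·3·57 = 14076.
Best split is after M4, i.e. k = 4.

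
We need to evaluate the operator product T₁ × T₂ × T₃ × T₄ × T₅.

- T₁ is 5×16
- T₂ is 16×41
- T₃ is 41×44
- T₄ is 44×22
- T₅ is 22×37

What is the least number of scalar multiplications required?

Adjacent pairs: T₁T₂ = 5·16·41 = 3280; T₂T₃ = 16·41·44 = 28864; T₃T₄ = 41·44·22 = 39688; T₄T₅ = 44·22·37 = 35816.
Length 3: T₁..T₃: k=1: 0+28864+5·16·44=32384; k=2: 3280+0+5·41·44=12300 → min 12300 | T₂..T₄: k=2: 0+39688+16·41·22=54120; k=3: 28864+0+16·44·22=44352 → min 44352 | T₃..T₅: k=3: 0+35816+41·44·37=102564; k=4: 39688+0+41·22·37=73062 → min 73062.
Length 4: T₁..T₄: k=1: 0+44352+5·16·22=46112; k=2: 3280+39688+5·41·22=47478; k=3: 12300+0+5·44·22=17140 → min 17140 | T₂..T₅: k=2: 0+73062+16·41·37=97334; k=3: 28864+35816+16·44·37=90728; k=4: 44352+0+16·22·37=57376 → min 57376.
Length 5: T₁..T₅: k=1: 0+57376+5·16·37=60336; k=2: 3280+73062+5·41·37=83927; k=3: 12300+35816+5·44·37=56256; k=4: 17140+0+5·22·37=21210 → min 21210.
Optimal order: ((((T₁ × T₂) × T₃) × T₄) × T₅) with cost 21210.

21210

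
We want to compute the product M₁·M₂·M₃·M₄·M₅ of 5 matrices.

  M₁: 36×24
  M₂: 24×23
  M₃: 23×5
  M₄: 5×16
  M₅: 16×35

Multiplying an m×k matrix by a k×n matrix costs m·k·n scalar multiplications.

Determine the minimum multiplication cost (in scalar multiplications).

16180

Adjacent pairs: M₁M₂ = 36·24·23 = 19872; M₂M₃ = 24·23·5 = 2760; M₃M₄ = 23·5·16 = 1840; M₄M₅ = 5·16·35 = 2800.
Length 3: M₁..M₃: k=1: 0+2760+36·24·5=7080; k=2: 19872+0+36·23·5=24012 → min 7080 | M₂..M₄: k=2: 0+1840+24·23·16=10672; k=3: 2760+0+24·5·16=4680 → min 4680 | M₃..M₅: k=3: 0+2800+23·5·35=6825; k=4: 1840+0+23·16·35=14720 → min 6825.
Length 4: M₁..M₄: k=1: 0+4680+36·24·16=18504; k=2: 19872+1840+36·23·16=34960; k=3: 7080+0+36·5·16=9960 → min 9960 | M₂..M₅: k=2: 0+6825+24·23·35=26145; k=3: 2760+2800+24·5·35=9760; k=4: 4680+0+24·16·35=18120 → min 9760.
Length 5: M₁..M₅: k=1: 0+9760+36·24·35=40000; k=2: 19872+6825+36·23·35=55677; k=3: 7080+2800+36·5·35=16180; k=4: 9960+0+36·16·35=30120 → min 16180.
Optimal order: ((M₁·(M₂·M₃))·(M₄·M₅)) with cost 16180.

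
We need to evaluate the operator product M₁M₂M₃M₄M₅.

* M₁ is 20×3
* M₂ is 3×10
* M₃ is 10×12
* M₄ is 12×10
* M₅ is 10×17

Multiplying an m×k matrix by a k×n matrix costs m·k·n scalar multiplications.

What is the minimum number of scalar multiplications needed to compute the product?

2250

Adjacent pairs: M₁M₂ = 20·3·10 = 600; M₂M₃ = 3·10·12 = 360; M₃M₄ = 10·12·10 = 1200; M₄M₅ = 12·10·17 = 2040.
Length 3: M₁..M₃: k=1: 0+360+20·3·12=1080; k=2: 600+0+20·10·12=3000 → min 1080 | M₂..M₄: k=2: 0+1200+3·10·10=1500; k=3: 360+0+3·12·10=720 → min 720 | M₃..M₅: k=3: 0+2040+10·12·17=4080; k=4: 1200+0+10·10·17=2900 → min 2900.
Length 4: M₁..M₄: k=1: 0+720+20·3·10=1320; k=2: 600+1200+20·10·10=3800; k=3: 1080+0+20·12·10=3480 → min 1320 | M₂..M₅: k=2: 0+2900+3·10·17=3410; k=3: 360+2040+3·12·17=3012; k=4: 720+0+3·10·17=1230 → min 1230.
Length 5: M₁..M₅: k=1: 0+1230+20·3·17=2250; k=2: 600+2900+20·10·17=6900; k=3: 1080+2040+20·12·17=7200; k=4: 1320+0+20·10·17=4720 → min 2250.
Optimal order: (M₁(((M₂M₃)M₄)M₅)) with cost 2250.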